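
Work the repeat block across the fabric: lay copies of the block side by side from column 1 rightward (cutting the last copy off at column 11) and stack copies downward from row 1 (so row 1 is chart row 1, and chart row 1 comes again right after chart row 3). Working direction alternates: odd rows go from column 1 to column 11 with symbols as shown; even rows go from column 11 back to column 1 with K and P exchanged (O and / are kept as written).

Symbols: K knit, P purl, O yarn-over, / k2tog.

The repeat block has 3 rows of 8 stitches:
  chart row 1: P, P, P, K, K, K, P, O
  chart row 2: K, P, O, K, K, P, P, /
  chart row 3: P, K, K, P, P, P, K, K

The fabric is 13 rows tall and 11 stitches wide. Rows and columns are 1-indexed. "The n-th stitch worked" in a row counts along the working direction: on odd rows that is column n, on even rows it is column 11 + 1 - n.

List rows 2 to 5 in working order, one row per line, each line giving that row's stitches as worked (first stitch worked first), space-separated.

Result:
O K P / K K P P O K P
P K K P P P K K P K K
K K K O K P P P K K K
K P O K K P P / K P O

Derivation:
Row 2: chart row 2, WS - tiled (columns 1-11): K P O K K P P / K P O; work from column 11 back to 1 with K<->P swapped.
Row 3: chart row 3, RS - tile across columns 1-11 and work as-is.
Row 4: chart row 1, WS - tiled (columns 1-11): P P P K K K P O P P P; work from column 11 back to 1 with K<->P swapped.
Row 5: chart row 2, RS - tile across columns 1-11 and work as-is.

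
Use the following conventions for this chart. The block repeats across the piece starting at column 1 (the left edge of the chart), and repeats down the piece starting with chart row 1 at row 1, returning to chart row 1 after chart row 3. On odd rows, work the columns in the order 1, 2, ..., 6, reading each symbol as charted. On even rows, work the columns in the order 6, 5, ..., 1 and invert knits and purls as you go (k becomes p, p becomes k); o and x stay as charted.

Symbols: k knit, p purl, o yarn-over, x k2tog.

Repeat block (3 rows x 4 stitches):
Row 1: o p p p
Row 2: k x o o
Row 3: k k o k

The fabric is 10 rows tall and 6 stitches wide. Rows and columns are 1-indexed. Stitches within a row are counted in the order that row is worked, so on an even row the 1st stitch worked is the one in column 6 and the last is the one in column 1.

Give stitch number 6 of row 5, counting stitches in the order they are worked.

For row 5: chart row = ((5-1) mod 3) + 1 = 2; this is a RS (odd) row.
Chart row 2 tiled across columns 1-6: k x o o k x
RS row: no reversal, no swap; stitch n worked = column n.
Stitch 6 in working order -> x

Result:
x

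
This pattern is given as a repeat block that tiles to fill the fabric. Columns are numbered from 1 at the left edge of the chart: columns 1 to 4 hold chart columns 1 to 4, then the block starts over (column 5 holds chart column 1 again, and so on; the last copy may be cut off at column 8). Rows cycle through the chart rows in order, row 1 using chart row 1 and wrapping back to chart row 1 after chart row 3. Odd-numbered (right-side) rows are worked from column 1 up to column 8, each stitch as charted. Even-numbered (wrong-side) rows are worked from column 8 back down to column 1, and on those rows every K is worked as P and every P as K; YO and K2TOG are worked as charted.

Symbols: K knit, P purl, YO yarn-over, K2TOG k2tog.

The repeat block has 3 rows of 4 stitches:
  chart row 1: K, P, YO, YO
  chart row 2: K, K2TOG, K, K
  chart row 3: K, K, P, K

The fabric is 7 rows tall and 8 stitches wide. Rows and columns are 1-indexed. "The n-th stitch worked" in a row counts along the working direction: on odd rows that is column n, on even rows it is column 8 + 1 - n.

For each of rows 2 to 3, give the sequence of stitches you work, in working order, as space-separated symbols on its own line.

Row 2: chart row 2, WS - tiled (columns 1-8): K K2TOG K K K K2TOG K K; work from column 8 back to 1 with K<->P swapped.
Row 3: chart row 3, RS - tile across columns 1-8 and work as-is.

Result:
P P K2TOG P P P K2TOG P
K K P K K K P K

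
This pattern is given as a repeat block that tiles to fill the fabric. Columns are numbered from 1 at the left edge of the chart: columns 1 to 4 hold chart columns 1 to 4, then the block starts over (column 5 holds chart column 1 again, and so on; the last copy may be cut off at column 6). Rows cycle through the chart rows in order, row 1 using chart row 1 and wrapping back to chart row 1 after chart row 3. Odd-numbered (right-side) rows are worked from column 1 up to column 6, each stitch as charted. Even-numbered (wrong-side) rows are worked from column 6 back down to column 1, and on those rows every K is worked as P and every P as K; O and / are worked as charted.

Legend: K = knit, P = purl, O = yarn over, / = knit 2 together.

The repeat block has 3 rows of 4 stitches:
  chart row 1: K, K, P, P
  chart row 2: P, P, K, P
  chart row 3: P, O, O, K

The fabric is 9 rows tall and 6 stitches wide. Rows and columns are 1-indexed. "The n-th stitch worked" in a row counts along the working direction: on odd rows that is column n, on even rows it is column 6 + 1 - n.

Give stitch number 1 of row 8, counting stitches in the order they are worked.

Stitch:
K

Derivation:
For row 8: chart row = ((8-1) mod 3) + 1 = 2; this is a WS (even) row.
Chart row 2 tiled across columns 1-6: P P K P P P
WS: work from column 6 back to column 1 (reverse the tiled row), swapping K<->P (O and / unchanged).
Row 8 as worked: K K K P K K
The 1st stitch worked is K.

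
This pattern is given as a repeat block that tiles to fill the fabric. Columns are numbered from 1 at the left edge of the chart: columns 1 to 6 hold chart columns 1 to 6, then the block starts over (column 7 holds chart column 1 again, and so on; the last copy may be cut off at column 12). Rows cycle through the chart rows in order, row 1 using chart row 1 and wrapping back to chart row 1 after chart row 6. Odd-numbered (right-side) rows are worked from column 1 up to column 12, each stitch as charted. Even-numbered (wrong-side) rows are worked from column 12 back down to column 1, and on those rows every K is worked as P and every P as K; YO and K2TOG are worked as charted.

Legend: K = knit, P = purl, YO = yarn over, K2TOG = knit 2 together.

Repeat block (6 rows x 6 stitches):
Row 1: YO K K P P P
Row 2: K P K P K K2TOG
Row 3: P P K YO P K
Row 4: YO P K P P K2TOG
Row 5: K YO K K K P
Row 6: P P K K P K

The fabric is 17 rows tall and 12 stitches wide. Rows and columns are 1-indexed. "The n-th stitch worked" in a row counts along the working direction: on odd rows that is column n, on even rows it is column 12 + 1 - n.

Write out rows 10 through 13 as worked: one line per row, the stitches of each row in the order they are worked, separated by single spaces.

Rows as worked:
K2TOG K K P K YO K2TOG K K P K YO
K YO K K K P K YO K K K P
P K P P K K P K P P K K
YO K K P P P YO K K P P P

Derivation:
Row 10: chart row 4, WS - tiled (columns 1-12): YO P K P P K2TOG YO P K P P K2TOG; work from column 12 back to 1 with K<->P swapped.
Row 11: chart row 5, RS - tile across columns 1-12 and work as-is.
Row 12: chart row 6, WS - tiled (columns 1-12): P P K K P K P P K K P K; work from column 12 back to 1 with K<->P swapped.
Row 13: chart row 1, RS - tile across columns 1-12 and work as-is.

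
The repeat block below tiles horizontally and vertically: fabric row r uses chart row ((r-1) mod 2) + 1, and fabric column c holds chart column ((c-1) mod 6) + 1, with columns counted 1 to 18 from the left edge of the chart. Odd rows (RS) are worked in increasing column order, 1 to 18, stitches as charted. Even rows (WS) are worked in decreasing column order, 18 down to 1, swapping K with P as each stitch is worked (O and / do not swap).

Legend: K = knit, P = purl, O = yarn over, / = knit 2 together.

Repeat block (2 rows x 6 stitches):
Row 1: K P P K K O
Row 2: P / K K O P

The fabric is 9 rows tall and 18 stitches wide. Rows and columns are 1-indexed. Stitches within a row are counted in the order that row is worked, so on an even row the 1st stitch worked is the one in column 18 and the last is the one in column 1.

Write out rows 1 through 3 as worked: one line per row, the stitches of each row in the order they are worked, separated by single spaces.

Rows as worked:
K P P K K O K P P K K O K P P K K O
K O P P / K K O P P / K K O P P / K
K P P K K O K P P K K O K P P K K O

Derivation:
Row 1: chart row 1, RS - tile across columns 1-18 and work as-is.
Row 2: chart row 2, WS - tiled (columns 1-18): P / K K O P P / K K O P P / K K O P; work from column 18 back to 1 with K<->P swapped.
Row 3: chart row 1, RS - tile across columns 1-18 and work as-is.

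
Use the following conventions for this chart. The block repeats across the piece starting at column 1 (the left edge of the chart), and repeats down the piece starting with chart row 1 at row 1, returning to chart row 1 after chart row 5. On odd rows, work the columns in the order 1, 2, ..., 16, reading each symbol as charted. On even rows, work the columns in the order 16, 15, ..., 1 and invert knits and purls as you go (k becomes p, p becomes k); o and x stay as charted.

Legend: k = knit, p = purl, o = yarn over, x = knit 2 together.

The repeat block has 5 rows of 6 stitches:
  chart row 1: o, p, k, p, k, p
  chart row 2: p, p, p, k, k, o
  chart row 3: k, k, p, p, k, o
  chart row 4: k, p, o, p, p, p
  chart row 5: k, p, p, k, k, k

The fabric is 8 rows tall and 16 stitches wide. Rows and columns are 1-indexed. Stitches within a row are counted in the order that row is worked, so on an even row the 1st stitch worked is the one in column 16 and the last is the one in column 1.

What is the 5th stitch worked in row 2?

== STITCH ==
o

Derivation:
For row 2: chart row = ((2-1) mod 5) + 1 = 2; this is a WS (even) row.
Chart row 2 tiled across columns 1-16: p p p k k o p p p k k o p p p k
WS row: flip the tiled sequence (start at column 16) and apply k<->p; o and x stay.
Row 2 as worked: p k k k o p p k k k o p p k k k
Stitch 5 in working order -> o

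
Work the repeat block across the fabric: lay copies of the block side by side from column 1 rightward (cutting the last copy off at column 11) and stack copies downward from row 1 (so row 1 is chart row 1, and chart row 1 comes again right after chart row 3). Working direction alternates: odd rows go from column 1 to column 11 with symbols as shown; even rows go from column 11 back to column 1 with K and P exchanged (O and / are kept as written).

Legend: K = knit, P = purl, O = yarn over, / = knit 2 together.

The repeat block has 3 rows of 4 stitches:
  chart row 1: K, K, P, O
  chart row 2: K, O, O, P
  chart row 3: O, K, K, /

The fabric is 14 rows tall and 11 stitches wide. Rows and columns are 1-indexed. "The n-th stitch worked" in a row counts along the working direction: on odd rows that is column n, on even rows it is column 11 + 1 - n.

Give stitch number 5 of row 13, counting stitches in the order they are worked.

== STITCH ==
K

Derivation:
Row 13 uses chart row ((13-1) mod 3)+1 = 1. Row 13 is odd, so RS.
Chart row 1 tiled across columns 1-11: K K P O K K P O K K P
RS: work column 1 to column 11, symbols as charted — the tiled row is the row as worked.
The 5th stitch worked is K.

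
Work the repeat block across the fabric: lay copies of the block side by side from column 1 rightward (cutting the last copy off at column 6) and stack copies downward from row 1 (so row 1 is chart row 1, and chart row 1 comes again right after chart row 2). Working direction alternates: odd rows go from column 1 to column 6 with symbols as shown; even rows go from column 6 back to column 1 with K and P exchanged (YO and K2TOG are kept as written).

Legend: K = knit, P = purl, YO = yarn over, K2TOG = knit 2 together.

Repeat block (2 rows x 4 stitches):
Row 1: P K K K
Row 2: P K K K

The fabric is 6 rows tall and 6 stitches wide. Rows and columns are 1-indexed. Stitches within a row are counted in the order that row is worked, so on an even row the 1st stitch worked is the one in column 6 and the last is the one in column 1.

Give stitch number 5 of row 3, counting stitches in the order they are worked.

Row 3 uses chart row ((3-1) mod 2)+1 = 1. Row 3 is odd, so RS.
Chart row 1 tiled across columns 1-6: P K K K P K
Right side: take the tiled row as-is (worked left to right from column 1).
Stitch 5 in working order -> P

Result:
P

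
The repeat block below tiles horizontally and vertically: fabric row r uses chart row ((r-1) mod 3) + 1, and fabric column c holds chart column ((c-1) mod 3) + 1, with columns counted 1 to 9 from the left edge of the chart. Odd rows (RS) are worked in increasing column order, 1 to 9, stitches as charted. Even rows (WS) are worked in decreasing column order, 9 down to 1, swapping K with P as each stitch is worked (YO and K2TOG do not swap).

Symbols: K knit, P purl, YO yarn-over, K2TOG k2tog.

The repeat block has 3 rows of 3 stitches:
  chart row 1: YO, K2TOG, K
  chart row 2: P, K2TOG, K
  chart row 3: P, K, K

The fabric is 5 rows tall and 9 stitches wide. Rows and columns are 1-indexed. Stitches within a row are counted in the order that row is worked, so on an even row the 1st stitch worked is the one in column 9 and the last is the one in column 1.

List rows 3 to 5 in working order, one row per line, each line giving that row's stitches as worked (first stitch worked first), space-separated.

Result:
P K K P K K P K K
P K2TOG YO P K2TOG YO P K2TOG YO
P K2TOG K P K2TOG K P K2TOG K

Derivation:
Row 3: chart row 3, RS - tile across columns 1-9 and work as-is.
Row 4: chart row 1, WS - tiled (columns 1-9): YO K2TOG K YO K2TOG K YO K2TOG K; work from column 9 back to 1 with K<->P swapped.
Row 5: chart row 2, RS - tile across columns 1-9 and work as-is.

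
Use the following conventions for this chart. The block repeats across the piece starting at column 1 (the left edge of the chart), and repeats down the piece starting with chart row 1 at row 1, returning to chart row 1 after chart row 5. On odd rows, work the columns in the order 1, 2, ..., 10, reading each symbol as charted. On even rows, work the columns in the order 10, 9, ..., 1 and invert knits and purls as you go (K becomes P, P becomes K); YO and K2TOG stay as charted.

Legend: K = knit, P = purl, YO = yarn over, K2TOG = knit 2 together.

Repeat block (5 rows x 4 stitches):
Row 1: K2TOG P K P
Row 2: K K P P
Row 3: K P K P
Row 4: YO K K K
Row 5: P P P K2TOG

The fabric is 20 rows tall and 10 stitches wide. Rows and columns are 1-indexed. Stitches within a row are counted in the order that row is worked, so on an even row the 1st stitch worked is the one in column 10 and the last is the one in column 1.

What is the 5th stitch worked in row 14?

== STITCH ==
P

Derivation:
For row 14: chart row = ((14-1) mod 5) + 1 = 4; this is a WS (even) row.
Chart row 4 tiled across columns 1-10: YO K K K YO K K K YO K
Wrong side: read the tiled row from column 10 down to 1 and exchange K with P (leave YO, K2TOG).
Row 14 as worked: P YO P P P YO P P P YO
Stitch 5 in working order -> P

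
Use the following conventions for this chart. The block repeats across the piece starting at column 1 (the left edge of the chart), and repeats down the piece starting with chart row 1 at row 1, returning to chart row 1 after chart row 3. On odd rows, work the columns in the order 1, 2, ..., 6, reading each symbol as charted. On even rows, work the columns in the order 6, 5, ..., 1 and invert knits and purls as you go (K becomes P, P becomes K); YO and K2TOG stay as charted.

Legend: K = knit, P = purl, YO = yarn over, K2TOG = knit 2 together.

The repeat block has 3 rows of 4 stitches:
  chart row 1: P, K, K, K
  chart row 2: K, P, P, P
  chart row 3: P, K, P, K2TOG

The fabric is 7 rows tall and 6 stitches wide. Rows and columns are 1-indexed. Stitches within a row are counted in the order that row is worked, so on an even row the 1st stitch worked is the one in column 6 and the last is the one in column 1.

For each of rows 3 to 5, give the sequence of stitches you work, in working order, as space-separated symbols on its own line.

Row 3: chart row 3, RS - tile across columns 1-6 and work as-is.
Row 4: chart row 1, WS - tiled (columns 1-6): P K K K P K; work from column 6 back to 1 with K<->P swapped.
Row 5: chart row 2, RS - tile across columns 1-6 and work as-is.

Rows as worked:
P K P K2TOG P K
P K P P P K
K P P P K P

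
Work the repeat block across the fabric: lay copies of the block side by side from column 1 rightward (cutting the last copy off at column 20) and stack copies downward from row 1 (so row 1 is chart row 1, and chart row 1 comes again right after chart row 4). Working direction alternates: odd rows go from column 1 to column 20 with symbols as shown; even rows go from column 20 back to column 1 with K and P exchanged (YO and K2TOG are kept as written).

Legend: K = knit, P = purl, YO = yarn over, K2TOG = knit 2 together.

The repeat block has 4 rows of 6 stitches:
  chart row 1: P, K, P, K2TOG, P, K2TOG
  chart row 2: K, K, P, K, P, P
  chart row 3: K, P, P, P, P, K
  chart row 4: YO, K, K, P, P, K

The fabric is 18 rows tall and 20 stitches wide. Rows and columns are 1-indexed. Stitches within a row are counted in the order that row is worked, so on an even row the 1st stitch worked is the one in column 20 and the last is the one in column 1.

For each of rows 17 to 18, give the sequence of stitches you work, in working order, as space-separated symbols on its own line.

Row 17: chart row 1, RS - tile across columns 1-20 and work as-is.
Row 18: chart row 2, WS - tiled (columns 1-20): K K P K P P K K P K P P K K P K P P K K; work from column 20 back to 1 with K<->P swapped.

== ROWS AS WORKED ==
P K P K2TOG P K2TOG P K P K2TOG P K2TOG P K P K2TOG P K2TOG P K
P P K K P K P P K K P K P P K K P K P P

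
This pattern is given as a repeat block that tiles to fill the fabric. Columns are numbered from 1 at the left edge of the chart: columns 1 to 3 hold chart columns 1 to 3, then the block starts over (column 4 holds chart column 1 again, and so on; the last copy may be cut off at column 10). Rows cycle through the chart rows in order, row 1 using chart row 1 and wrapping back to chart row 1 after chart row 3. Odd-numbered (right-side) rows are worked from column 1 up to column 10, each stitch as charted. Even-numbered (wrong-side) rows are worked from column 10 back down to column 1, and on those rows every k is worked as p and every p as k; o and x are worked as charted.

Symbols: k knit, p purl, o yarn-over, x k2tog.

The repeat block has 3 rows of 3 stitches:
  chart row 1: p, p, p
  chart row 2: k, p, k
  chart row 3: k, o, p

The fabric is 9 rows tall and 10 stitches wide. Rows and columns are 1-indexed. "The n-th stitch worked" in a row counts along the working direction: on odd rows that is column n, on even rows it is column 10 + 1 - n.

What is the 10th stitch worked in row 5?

For row 5: chart row = ((5-1) mod 3) + 1 = 2; this is a RS (odd) row.
Chart row 2 tiled across columns 1-10: k p k k p k k p k k
Right side: take the tiled row as-is (worked left to right from column 1).
The 10th stitch worked is k.

Result:
k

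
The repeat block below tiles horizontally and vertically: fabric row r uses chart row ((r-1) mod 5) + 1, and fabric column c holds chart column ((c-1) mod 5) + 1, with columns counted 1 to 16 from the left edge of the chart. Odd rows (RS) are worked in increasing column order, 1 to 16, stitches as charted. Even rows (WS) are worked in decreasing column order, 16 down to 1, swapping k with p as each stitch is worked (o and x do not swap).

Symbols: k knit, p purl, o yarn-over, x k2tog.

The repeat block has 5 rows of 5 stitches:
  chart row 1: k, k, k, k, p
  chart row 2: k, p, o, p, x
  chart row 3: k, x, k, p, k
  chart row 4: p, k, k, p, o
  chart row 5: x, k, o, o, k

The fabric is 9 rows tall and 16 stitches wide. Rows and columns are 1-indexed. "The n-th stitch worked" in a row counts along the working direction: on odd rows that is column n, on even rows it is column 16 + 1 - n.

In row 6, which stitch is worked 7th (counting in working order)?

== STITCH ==
k

Derivation:
Row 6: (6-1) mod 5 = 0, so use chart row 1. Even row -> WS.
Chart row 1 tiled across columns 1-16: k k k k p k k k k p k k k k p k
Wrong side: read the tiled row from column 16 down to 1 and exchange k with p (leave o, x).
Row 6 as worked: p k p p p p k p p p p k p p p p
Counting 7 along the worked row gives k.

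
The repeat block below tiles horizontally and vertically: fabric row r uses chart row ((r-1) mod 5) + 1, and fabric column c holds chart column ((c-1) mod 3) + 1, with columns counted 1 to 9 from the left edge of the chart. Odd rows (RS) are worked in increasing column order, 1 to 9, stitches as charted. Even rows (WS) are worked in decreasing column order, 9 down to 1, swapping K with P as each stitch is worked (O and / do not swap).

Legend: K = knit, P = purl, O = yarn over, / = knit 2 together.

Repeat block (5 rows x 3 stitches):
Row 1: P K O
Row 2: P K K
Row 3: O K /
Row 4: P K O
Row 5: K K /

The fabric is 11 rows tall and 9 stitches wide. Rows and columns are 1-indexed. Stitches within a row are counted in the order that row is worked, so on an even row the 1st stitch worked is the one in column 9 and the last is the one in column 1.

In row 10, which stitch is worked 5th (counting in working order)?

== STITCH ==
P

Derivation:
Row 10 uses chart row ((10-1) mod 5)+1 = 5. Row 10 is even, so WS.
Chart row 5 tiled across columns 1-9: K K / K K / K K /
Wrong side: read the tiled row from column 9 down to 1 and exchange K with P (leave O, /).
Row 10 as worked: / P P / P P / P P
Stitch 5 in working order -> P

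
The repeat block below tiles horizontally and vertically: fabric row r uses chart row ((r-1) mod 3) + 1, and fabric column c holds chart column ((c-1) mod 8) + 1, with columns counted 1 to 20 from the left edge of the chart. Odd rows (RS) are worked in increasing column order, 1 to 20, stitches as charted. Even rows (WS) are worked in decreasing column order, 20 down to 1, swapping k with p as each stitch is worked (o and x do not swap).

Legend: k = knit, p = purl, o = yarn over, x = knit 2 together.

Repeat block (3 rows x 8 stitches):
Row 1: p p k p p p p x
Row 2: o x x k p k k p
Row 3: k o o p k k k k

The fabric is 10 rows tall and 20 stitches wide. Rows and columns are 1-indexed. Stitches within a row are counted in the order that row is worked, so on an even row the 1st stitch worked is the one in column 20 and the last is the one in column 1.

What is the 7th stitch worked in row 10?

Row 10 uses chart row ((10-1) mod 3)+1 = 1. Row 10 is even, so WS.
Chart row 1 tiled across columns 1-20: p p k p p p p x p p k p p p p x p p k p
WS row: flip the tiled sequence (start at column 20) and apply k<->p; o and x stay.
Row 10 as worked: k p k k x k k k k p k k x k k k k p k k
Stitch 7 in working order -> k

Result:
k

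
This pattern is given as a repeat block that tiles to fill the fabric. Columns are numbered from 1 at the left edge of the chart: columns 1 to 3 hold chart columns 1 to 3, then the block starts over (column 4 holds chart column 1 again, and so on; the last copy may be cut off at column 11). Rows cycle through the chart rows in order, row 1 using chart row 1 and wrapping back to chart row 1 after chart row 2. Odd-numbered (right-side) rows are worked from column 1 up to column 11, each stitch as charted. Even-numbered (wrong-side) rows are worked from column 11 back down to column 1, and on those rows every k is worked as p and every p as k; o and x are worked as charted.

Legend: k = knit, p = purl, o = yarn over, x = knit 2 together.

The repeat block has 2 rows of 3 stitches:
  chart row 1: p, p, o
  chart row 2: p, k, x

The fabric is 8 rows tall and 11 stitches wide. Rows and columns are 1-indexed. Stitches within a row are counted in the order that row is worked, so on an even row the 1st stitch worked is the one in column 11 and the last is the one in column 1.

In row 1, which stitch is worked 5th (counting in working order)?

Row 1: (1-1) mod 2 = 0, so use chart row 1. Odd row -> RS.
Chart row 1 tiled across columns 1-11: p p o p p o p p o p p
RS row: no reversal, no swap; stitch n worked = column n.
Stitch 5 in working order -> p

== STITCH ==
p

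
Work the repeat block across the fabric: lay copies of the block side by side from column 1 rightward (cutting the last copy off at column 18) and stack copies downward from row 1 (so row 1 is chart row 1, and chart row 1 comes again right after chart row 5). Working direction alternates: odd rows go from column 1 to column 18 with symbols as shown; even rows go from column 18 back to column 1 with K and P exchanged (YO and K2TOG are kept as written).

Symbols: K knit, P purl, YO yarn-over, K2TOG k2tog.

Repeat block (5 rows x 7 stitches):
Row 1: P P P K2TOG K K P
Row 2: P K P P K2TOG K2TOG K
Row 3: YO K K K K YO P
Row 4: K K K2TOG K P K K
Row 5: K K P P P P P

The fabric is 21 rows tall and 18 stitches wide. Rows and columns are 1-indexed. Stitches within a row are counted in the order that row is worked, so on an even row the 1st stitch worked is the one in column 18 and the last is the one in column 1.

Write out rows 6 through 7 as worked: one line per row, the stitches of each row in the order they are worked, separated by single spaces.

Row 6: chart row 1, WS - tiled (columns 1-18): P P P K2TOG K K P P P P K2TOG K K P P P P K2TOG; work from column 18 back to 1 with K<->P swapped.
Row 7: chart row 2, RS - tile across columns 1-18 and work as-is.

== ROWS AS WORKED ==
K2TOG K K K K P P K2TOG K K K K P P K2TOG K K K
P K P P K2TOG K2TOG K P K P P K2TOG K2TOG K P K P P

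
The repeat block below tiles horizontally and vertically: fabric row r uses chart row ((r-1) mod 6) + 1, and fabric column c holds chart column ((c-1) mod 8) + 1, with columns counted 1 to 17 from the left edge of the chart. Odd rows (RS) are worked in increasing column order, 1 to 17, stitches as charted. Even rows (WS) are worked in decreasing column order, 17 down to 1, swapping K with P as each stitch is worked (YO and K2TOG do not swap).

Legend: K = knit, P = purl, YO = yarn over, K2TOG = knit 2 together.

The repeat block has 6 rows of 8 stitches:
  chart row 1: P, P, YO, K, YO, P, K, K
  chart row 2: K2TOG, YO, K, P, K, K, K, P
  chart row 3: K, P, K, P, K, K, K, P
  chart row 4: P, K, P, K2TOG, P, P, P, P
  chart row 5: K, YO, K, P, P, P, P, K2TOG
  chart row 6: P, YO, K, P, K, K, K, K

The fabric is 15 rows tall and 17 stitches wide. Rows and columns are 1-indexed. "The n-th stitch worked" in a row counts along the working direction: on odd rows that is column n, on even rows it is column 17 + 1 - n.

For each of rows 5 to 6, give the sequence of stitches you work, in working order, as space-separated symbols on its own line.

Row 5: chart row 5, RS - tile across columns 1-17 and work as-is.
Row 6: chart row 6, WS - tiled (columns 1-17): P YO K P K K K K P YO K P K K K K P; work from column 17 back to 1 with K<->P swapped.

== ROWS AS WORKED ==
K YO K P P P P K2TOG K YO K P P P P K2TOG K
K P P P P K P YO K P P P P K P YO K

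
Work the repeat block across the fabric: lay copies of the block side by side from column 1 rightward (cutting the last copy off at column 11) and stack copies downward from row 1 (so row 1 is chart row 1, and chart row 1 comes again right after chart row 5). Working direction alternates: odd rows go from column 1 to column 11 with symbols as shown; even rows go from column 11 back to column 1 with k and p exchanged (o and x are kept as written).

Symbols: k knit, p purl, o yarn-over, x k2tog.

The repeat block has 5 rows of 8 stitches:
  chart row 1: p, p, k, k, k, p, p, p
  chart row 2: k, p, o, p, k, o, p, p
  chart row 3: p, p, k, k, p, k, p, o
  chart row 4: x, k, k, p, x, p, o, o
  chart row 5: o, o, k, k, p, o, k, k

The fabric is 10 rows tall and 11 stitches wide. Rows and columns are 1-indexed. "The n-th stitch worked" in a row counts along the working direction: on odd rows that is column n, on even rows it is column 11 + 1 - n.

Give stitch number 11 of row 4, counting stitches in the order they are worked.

For row 4: chart row = ((4-1) mod 5) + 1 = 4; this is a WS (even) row.
Chart row 4 tiled across columns 1-11: x k k p x p o o x k k
WS row: flip the tiled sequence (start at column 11) and apply k<->p; o and x stay.
Row 4 as worked: p p x o o k x k p p x
Counting 11 along the worked row gives x.

== STITCH ==
x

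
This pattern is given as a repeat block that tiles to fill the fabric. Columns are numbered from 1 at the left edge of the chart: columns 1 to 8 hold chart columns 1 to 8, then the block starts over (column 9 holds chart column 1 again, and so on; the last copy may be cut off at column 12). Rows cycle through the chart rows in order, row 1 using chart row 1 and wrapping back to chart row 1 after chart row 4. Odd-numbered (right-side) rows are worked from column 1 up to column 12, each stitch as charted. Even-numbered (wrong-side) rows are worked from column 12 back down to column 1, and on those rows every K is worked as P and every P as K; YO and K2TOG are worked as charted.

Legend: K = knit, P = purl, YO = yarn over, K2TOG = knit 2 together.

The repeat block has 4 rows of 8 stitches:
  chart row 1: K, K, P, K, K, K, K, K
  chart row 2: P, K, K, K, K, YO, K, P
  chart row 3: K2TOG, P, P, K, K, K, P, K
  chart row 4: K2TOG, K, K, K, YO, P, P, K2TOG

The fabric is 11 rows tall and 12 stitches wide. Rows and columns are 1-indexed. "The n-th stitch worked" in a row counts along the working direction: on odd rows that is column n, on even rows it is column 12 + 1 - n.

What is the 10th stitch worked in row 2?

Result:
P

Derivation:
Row 2 uses chart row ((2-1) mod 4)+1 = 2. Row 2 is even, so WS.
Chart row 2 tiled across columns 1-12: P K K K K YO K P P K K K
WS row: flip the tiled sequence (start at column 12) and apply K<->P; YO and K2TOG stay.
Row 2 as worked: P P P K K P YO P P P P K
The 10th stitch worked is P.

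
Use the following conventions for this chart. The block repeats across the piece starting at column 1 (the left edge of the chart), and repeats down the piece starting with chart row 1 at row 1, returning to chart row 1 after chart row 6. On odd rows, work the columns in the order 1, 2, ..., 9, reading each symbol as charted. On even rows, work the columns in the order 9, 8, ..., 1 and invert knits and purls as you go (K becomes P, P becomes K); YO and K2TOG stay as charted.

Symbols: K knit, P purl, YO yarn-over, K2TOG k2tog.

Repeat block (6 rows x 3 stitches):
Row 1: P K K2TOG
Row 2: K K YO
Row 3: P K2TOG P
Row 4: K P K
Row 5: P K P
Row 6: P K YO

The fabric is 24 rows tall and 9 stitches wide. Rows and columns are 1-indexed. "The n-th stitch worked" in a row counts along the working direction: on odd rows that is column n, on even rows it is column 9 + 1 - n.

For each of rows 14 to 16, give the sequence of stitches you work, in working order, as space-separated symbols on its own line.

Row 14: chart row 2, WS - tiled (columns 1-9): K K YO K K YO K K YO; work from column 9 back to 1 with K<->P swapped.
Row 15: chart row 3, RS - tile across columns 1-9 and work as-is.
Row 16: chart row 4, WS - tiled (columns 1-9): K P K K P K K P K; work from column 9 back to 1 with K<->P swapped.

Result:
YO P P YO P P YO P P
P K2TOG P P K2TOG P P K2TOG P
P K P P K P P K P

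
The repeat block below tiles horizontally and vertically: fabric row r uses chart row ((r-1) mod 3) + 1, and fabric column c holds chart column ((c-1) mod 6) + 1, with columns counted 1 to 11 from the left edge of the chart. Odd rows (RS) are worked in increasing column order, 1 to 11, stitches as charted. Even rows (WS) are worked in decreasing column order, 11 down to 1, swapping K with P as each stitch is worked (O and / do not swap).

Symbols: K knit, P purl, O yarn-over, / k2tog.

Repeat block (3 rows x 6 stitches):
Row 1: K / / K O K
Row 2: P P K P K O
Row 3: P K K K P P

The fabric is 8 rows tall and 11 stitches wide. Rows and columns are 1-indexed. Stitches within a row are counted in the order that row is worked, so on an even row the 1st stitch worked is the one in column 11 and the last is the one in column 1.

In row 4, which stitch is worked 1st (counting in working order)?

For row 4: chart row = ((4-1) mod 3) + 1 = 1; this is a WS (even) row.
Chart row 1 tiled across columns 1-11: K / / K O K K / / K O
WS: work from column 11 back to column 1 (reverse the tiled row), swapping K<->P (O and / unchanged).
Row 4 as worked: O P / / P P O P / / P
The 1st stitch worked is O.

Result:
O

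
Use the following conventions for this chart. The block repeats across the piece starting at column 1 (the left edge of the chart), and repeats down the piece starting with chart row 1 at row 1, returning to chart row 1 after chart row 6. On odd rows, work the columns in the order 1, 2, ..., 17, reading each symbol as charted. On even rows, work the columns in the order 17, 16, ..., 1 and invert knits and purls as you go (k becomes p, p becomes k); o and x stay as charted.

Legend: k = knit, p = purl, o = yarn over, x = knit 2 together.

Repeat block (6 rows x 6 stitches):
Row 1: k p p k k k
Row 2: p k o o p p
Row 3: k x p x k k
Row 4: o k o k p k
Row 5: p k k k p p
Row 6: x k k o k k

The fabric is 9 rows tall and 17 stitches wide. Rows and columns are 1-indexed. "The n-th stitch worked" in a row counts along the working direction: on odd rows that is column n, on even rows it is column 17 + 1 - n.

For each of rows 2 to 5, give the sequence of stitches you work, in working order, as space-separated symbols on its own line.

== ROWS AS WORKED ==
k o o p k k k o o p k k k o o p k
k x p x k k k x p x k k k x p x k
k p o p o p k p o p o p k p o p o
p k k k p p p k k k p p p k k k p

Derivation:
Row 2: chart row 2, WS - tiled (columns 1-17): p k o o p p p k o o p p p k o o p; work from column 17 back to 1 with k<->p swapped.
Row 3: chart row 3, RS - tile across columns 1-17 and work as-is.
Row 4: chart row 4, WS - tiled (columns 1-17): o k o k p k o k o k p k o k o k p; work from column 17 back to 1 with k<->p swapped.
Row 5: chart row 5, RS - tile across columns 1-17 and work as-is.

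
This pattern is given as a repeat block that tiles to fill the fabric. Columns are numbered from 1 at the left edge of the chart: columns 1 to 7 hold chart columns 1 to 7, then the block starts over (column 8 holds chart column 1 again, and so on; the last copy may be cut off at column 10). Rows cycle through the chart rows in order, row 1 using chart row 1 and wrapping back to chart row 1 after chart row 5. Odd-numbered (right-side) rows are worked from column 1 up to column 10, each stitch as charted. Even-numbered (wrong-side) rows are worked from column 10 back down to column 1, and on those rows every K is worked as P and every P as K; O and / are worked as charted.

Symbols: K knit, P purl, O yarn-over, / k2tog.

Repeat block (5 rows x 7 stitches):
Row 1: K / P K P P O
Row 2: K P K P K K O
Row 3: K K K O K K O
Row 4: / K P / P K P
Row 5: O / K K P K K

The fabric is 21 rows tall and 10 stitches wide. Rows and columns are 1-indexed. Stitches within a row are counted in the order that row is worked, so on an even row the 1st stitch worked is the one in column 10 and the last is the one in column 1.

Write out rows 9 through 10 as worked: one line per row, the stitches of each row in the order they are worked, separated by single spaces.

Row 9: chart row 4, RS - tile across columns 1-10 and work as-is.
Row 10: chart row 5, WS - tiled (columns 1-10): O / K K P K K O / K; work from column 10 back to 1 with K<->P swapped.

Rows as worked:
/ K P / P K P / K P
P / O P P K P P / O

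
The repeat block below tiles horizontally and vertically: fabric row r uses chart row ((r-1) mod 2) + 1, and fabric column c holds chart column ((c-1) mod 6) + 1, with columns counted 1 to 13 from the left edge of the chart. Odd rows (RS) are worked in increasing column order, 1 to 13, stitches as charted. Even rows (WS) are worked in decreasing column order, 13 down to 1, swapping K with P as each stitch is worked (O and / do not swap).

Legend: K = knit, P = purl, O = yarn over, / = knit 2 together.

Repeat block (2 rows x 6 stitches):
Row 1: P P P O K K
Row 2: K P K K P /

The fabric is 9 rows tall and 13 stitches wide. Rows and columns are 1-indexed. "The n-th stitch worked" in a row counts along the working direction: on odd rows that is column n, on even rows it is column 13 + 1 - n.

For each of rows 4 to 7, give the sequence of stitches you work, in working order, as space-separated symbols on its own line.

Row 4: chart row 2, WS - tiled (columns 1-13): K P K K P / K P K K P / K; work from column 13 back to 1 with K<->P swapped.
Row 5: chart row 1, RS - tile across columns 1-13 and work as-is.
Row 6: chart row 2, WS - tiled (columns 1-13): K P K K P / K P K K P / K; work from column 13 back to 1 with K<->P swapped.
Row 7: chart row 1, RS - tile across columns 1-13 and work as-is.

Result:
P / K P P K P / K P P K P
P P P O K K P P P O K K P
P / K P P K P / K P P K P
P P P O K K P P P O K K P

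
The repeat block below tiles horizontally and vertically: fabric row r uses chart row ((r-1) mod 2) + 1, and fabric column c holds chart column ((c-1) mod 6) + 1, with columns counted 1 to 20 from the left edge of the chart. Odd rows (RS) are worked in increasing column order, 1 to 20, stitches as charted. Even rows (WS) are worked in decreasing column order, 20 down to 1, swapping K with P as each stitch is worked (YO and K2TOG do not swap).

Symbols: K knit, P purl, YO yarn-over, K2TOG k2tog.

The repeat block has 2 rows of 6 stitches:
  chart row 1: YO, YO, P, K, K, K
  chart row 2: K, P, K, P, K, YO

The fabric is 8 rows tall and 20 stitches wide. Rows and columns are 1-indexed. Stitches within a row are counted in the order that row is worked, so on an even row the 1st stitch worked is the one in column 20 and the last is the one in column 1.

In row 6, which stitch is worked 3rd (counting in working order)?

For row 6: chart row = ((6-1) mod 2) + 1 = 2; this is a WS (even) row.
Chart row 2 tiled across columns 1-20: K P K P K YO K P K P K YO K P K P K YO K P
WS: work from column 20 back to column 1 (reverse the tiled row), swapping K<->P (YO and K2TOG unchanged).
Row 6 as worked: K P YO P K P K P YO P K P K P YO P K P K P
Stitch 3 in working order -> YO

Stitch:
YO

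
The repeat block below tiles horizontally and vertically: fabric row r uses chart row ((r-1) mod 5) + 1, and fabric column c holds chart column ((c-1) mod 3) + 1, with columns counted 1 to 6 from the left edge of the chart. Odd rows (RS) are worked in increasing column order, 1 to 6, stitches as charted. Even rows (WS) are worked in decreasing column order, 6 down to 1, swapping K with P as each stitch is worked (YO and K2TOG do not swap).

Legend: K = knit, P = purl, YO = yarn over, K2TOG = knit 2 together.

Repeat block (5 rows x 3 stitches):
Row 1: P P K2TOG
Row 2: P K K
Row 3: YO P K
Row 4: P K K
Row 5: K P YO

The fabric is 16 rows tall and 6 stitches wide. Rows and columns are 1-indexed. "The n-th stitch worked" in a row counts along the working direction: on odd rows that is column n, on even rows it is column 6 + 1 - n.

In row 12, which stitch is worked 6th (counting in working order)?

For row 12: chart row = ((12-1) mod 5) + 1 = 2; this is a WS (even) row.
Chart row 2 tiled across columns 1-6: P K K P K K
WS: work from column 6 back to column 1 (reverse the tiled row), swapping K<->P (YO and K2TOG unchanged).
Row 12 as worked: P P K P P K
Counting 6 along the worked row gives K.

Stitch:
K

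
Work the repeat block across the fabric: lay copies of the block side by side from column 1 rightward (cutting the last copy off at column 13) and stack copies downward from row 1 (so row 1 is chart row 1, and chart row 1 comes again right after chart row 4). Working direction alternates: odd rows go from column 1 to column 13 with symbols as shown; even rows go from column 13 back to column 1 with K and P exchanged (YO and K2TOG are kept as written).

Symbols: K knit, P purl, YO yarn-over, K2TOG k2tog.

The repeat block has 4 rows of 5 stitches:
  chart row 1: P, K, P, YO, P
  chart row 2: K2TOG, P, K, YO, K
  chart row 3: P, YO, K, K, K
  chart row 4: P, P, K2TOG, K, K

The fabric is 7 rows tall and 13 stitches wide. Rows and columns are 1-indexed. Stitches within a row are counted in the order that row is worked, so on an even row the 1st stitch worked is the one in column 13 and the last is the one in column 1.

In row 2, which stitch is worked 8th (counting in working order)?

Result:
K2TOG

Derivation:
Row 2: (2-1) mod 4 = 1, so use chart row 2. Even row -> WS.
Chart row 2 tiled across columns 1-13: K2TOG P K YO K K2TOG P K YO K K2TOG P K
Wrong side: read the tiled row from column 13 down to 1 and exchange K with P (leave YO, K2TOG).
Row 2 as worked: P K K2TOG P YO P K K2TOG P YO P K K2TOG
The 8th stitch worked is K2TOG.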